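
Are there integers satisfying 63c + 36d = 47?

Step 1: Compute gcd(63, 36).
gcd(63, 36) = 9

Step 2: Check divisibility.
Does 9 divide 47? 47 = 9 x 5 + 2, so no.

By the theorem on linear Diophantine equations, 63c + 36d = 47 has integer solutions if and only if gcd(63, 36) divides 47. Since 9 does not divide 47, no solutions exist.

No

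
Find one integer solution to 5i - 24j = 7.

Step 1: Check solvability.
gcd(5, 24) = 1
Since 1 divides 7, solutions exist.

Step 2: Apply extended Euclidean algorithm to find gcd.
We find integers such that 5*x0 + 24*y0 = 1

Step 3: Scale the particular solution.
Multiply by 7/1 = 7:
i = 35, j = 7

Step 4: Verify.
5*(35) - 24*(7) = 7 = 7 ✓

i = 35, j = 7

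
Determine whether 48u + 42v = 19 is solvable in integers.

Step 1: Compute gcd(48, 42).
gcd(48, 42) = 6

Step 2: Check divisibility.
Does 6 divide 19? 19 = 6 x 3 + 1, so no.

By the theorem on linear Diophantine equations, 48u + 42v = 19 has integer solutions if and only if gcd(48, 42) divides 19. Since 6 does not divide 19, no solutions exist.

No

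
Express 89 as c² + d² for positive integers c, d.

We need to find integers c, d > 0 such that c² + d² = 89.
Trying c = 5: d² = 89 - 5² = 89 - 25 = 64
d = 8
Check: 5² + 8² = 25 + 64 = 89 ✓

89 = 5² + 8²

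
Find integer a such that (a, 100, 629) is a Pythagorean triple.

a² = c² - b² = 629² - 100² = 395641 - 10000 = 385641
a = sqrt(385641) = 621

621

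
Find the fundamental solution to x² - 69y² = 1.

We seek the smallest positive integers (x, y) with x² - 69y² = 1, i.e., x² = 69y² + 1.
Try successive y values:
y = 1: x² = 69·1² + 1 = 70, not a perfect square
y = 2: x² = 69·2² + 1 = 277, not a perfect square
y = 3: x² = 69·3² + 1 = 622, not a perfect square
... continuing the search (or via continued fractions) ...
y = 936: x² = 69·936² + 1 = 60450625, x = 7775 ✓

Verify: 7775² - 69·936² = 60450625 - 60450624 = 1 ✓

x = 7775, y = 936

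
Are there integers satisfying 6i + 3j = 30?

Step 1: Compute gcd(6, 3).
gcd(6, 3) = 3

Step 2: Check divisibility.
Does 3 divide 30? 30 = 3 x 10, so yes.

By the theorem on linear Diophantine equations, 6i + 3j = 30 has integer solutions if and only if gcd(6, 3) divides 30. Since 3 | 30, solutions exist.

Yes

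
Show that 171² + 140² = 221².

Compute a² + b²:
171² + 140² = 29241 + 19600 = 48841
Compute c²:
221² = 48841
Since 48841 = 48841, it is a Pythagorean triple.

Yes, it is a Pythagorean triple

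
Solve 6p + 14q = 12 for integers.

Step 1: Check solvability.
gcd(6, 14) = 2
Since 2 divides 12, solutions exist.

Step 2: Apply extended Euclidean algorithm to find gcd.
We find integers such that 6*x0 + 14*y0 = 2

Step 3: Scale the particular solution.
Multiply by 12/2 = 6:
p = -12, q = 6

Step 4: Verify.
6*(-12) + 14*(6) = 12 = 12 ✓

p = -12, q = 6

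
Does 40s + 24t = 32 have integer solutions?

Step 1: Compute gcd(40, 24).
gcd(40, 24) = 8

Step 2: Check divisibility.
Does 8 divide 32? 32 = 8 x 4, so yes.

By the theorem on linear Diophantine equations, 40s + 24t = 32 has integer solutions if and only if gcd(40, 24) divides 32. Since 8 | 32, solutions exist.

Yes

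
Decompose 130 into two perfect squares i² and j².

We need to find integers i, j > 0 such that i² + j² = 130.
Trying i = 3: j² = 130 - 3² = 130 - 9 = 121
j = 11
Check: 3² + 11² = 9 + 121 = 130 ✓

130 = 3² + 11²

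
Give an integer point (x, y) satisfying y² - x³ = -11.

Try small integer x values and check whether x³ - 11 is a perfect square.
x = 15: x³ - 11 = 15³ - 11 = 3375 - 11 = 3364
Is 3364 a perfect square? 58² = 3364 ✓
So (x, y) = (15, 58) is a solution.

x = 15, y = 58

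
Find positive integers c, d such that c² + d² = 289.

Search for c with 289 - c² a perfect square.
c = 8: 289 - 8² = 289 - 64 = 225 = 15² ✓
So c = 8, d = 15.

c = 8, d = 15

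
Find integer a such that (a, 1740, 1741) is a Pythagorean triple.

a² = c² - b² = 1741² - 1740² = 3031081 - 3027600 = 3481
a = sqrt(3481) = 59

59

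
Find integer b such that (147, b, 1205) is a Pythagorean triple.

b² = c² - a² = 1205² - 147² = 1452025 - 21609 = 1430416
b = sqrt(1430416) = 1196

1196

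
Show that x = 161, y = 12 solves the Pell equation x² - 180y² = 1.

Compute x² = 161² = 25921
Compute 180y² = 180·12² = 180·144 = 25920
x² - 180y² = 25921 - 25920 = 1
Since this equals 1, (161, 12) is a solution.

Yes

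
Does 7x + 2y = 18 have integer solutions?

Step 1: Compute gcd(7, 2).
gcd(7, 2) = 1

Step 2: Check divisibility.
Does 1 divide 18? 18 = 1 x 18, so yes.

By the theorem on linear Diophantine equations, 7x + 2y = 18 has integer solutions if and only if gcd(7, 2) divides 18. Since 1 | 18, solutions exist.

Yes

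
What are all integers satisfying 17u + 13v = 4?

Step 1: Compute gcd(17, 13) = 1.
Since 1 divides 4, solutions exist.

Step 2: Find a particular solution using extended Euclidean algorithm.
We get u₀ = -12, v₀ = 16.
Check: 17*-12 + 13*16 = 4 = 4 ✓

Step 3: Write the general solution.
u = -12 + (13/1)t = -12 + 13t
v = 16 - (17/1)t = 16 - 17t
for any integer t.

u = -12 + 13t, v = 16 - 17t for integer t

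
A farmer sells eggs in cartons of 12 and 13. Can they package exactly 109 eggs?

We need non-negative a, b with 12a + 13b = 109.
gcd(12, 13) = 1 divides 109.
Try a = 8: 13b = 109 - 96 = 13, so b = 1.
One way: 8 cartons of 12 and 1 cartons of 13.

Yes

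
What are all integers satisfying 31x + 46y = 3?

Step 1: Compute gcd(31, 46) = 1.
Since 1 divides 3, solutions exist.

Step 2: Find a particular solution using extended Euclidean algorithm.
We get x₀ = 9, y₀ = -6.
Check: 31*9 + 46*-6 = 3 = 3 ✓

Step 3: Write the general solution.
x = 9 + (46/1)t = 9 + 46t
y = -6 - (31/1)t = -6 - 31t
for any integer t.

x = 9 + 46t, y = -6 - 31t for integer t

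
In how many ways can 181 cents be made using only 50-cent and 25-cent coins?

We need non-negative integers (x, y) with 50x + 25y = 181.
For each x from 0 to 3, check if (181 - 50x) is a non-negative multiple of 25.
Solutions (x, y): none
Count: 0

0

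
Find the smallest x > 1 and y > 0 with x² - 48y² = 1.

We seek the smallest positive integers (x, y) with x² - 48y² = 1, i.e., x² = 48y² + 1.
Try successive y values:
y = 1: x² = 48·1² + 1 = 49, x = 7 ✓

Verify: 7² - 48·1² = 49 - 48 = 1 ✓

x = 7, y = 1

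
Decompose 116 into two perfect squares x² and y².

We need to find integers x, y > 0 such that x² + y² = 116.
Trying x = 4: y² = 116 - 4² = 116 - 16 = 100
y = 10
Check: 4² + 10² = 16 + 100 = 116 ✓

116 = 4² + 10²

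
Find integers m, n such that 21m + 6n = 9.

Step 1: Check solvability.
gcd(21, 6) = 3
Since 3 divides 9, solutions exist.

Step 2: Apply extended Euclidean algorithm to find gcd.
We find integers such that 21*x0 + 6*y0 = 3

Step 3: Scale the particular solution.
Multiply by 9/3 = 3:
m = 3, n = -9

Step 4: Verify.
21*(3) + 6*(-9) = 9 = 9 ✓

m = 3, n = -9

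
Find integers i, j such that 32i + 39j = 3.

Step 1: Check solvability.
gcd(32, 39) = 1
Since 1 divides 3, solutions exist.

Step 2: Apply extended Euclidean algorithm to find gcd.
We find integers such that 32*x0 + 39*y0 = 1

Step 3: Scale the particular solution.
Multiply by 3/1 = 3:
i = 33, j = -27

Step 4: Verify.
32*(33) + 39*(-27) = 3 = 3 ✓

i = 33, j = -27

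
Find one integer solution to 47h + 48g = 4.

Step 1: Check solvability.
gcd(47, 48) = 1
Since 1 divides 4, solutions exist.

Step 2: Apply extended Euclidean algorithm to find gcd.
We find integers such that 47*x0 + 48*y0 = 1

Step 3: Scale the particular solution.
Multiply by 4/1 = 4:
h = -4, g = 4

Step 4: Verify.
47*(-4) + 48*(4) = 4 = 4 ✓

h = -4, g = 4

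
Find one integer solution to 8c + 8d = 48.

Step 1: Check solvability.
gcd(8, 8) = 8
Since 8 divides 48, solutions exist.

Step 2: Apply extended Euclidean algorithm to find gcd.
We find integers such that 8*x0 + 8*y0 = 8

Step 3: Scale the particular solution.
Multiply by 48/8 = 6:
c = 0, d = 6

Step 4: Verify.
8*(0) + 8*(6) = 48 = 48 ✓

c = 0, d = 6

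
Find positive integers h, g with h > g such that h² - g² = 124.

Factor: h² - g² = (h+g)(h-g) = 124.
We need two factors of 124 with the same parity.
Use h+g = 62 and h-g = 2 (product 62·2 = 124).
Adding: 2h = 64, so h = 32.
Subtracting: 2g = 60, so g = 30.
Check: 32² - 30² = 1024 - 900 = 124 ✓

h = 32, g = 30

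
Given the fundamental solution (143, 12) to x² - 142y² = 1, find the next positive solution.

Solutions to x² - Dy² = 1 are generated by powers of (x₀ + y₀√D).
The next solution satisfies x₁ + y₁√142 = (x₀ + y₀√142)², giving:
x₁ = x₀² + 142y₀² = 143² + 142·12² = 20449 + 20448 = 40897
y₁ = 2x₀y₀ = 2·143·12 = 3432

Verify: 40897² - 142·3432² = 1672564609 - 1672564608 = 1 ✓

x = 40897, y = 3432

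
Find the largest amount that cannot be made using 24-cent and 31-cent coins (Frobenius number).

For two coprime denominations a and b, the Frobenius number (largest value not representable as a non-negative combination) is ab - a - b.
Here gcd(24, 31) = 1, so they are coprime.
F(24, 31) = 24·31 - 24 - 31 = 744 - 55 = 689

689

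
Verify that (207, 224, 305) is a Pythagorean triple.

Compute a² + b²:
207² + 224² = 42849 + 50176 = 93025
Compute c²:
305² = 93025
Since 93025 = 93025, it is a Pythagorean triple.

Yes, it is a Pythagorean triple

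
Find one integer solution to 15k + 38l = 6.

Step 1: Check solvability.
gcd(15, 38) = 1
Since 1 divides 6, solutions exist.

Step 2: Apply extended Euclidean algorithm to find gcd.
We find integers such that 15*x0 + 38*y0 = 1

Step 3: Scale the particular solution.
Multiply by 6/1 = 6:
k = -30, l = 12

Step 4: Verify.
15*(-30) + 38*(12) = 6 = 6 ✓

k = -30, l = 12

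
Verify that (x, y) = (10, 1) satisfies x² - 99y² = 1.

Compute x² = 10² = 100
Compute 99y² = 99·1² = 99·1 = 99
x² - 99y² = 100 - 99 = 1
Since this equals 1, (10, 1) is a solution.

Yes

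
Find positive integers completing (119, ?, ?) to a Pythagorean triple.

We need the other leg and hypotenuse such that 119² + x² = c².
Take x = 120, c = 169: 119² + 120² = 14161 + 14400 = 28561 = 169² ✓
Triple: (119, 120, 169)

(119, 120, 169)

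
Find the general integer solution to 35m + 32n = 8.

Step 1: Compute gcd(35, 32) = 1.
Since 1 divides 8, solutions exist.

Step 2: Find a particular solution using extended Euclidean algorithm.
We get m₀ = 88, n₀ = -96.
Check: 35*88 + 32*-96 = 8 = 8 ✓

Step 3: Write the general solution.
m = 88 + (32/1)t = 88 + 32t
n = -96 - (35/1)t = -96 - 35t
for any integer t.

m = 88 + 32t, n = -96 - 35t for integer t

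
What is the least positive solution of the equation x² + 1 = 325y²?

We need x² = 325y² - 1. Try successive y:
y = 1: x² = 325·1² - 1 = 324 = 18² ✓
Check: 18² - 325·1² = 324 - 325 = -1 ✓

x = 18, y = 1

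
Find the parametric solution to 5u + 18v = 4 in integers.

Step 1: Compute gcd(5, 18) = 1.
Since 1 divides 4, solutions exist.

Step 2: Find a particular solution using extended Euclidean algorithm.
We get u₀ = -28, v₀ = 8.
Check: 5*-28 + 18*8 = 4 = 4 ✓

Step 3: Write the general solution.
u = -28 + (18/1)t = -28 + 18t
v = 8 - (5/1)t = 8 - 5t
for any integer t.

u = -28 + 18t, v = 8 - 5t for integer t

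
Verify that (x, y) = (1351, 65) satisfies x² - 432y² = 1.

Compute x² = 1351² = 1825201
Compute 432y² = 432·65² = 432·4225 = 1825200
x² - 432y² = 1825201 - 1825200 = 1
Since this equals 1, (1351, 65) is a solution.

Yes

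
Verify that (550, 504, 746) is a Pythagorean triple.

Compute a² + b² = 550² + 504² = 302500 + 254016 = 556516
Compute c² = 746² = 556516
Since 556516 = 556516, confirmed.

Yes, it is a Pythagorean triple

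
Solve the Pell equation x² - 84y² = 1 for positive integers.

We seek the smallest positive integers (x, y) with x² - 84y² = 1, i.e., x² = 84y² + 1.
Try successive y values:
y = 1: x² = 84·1² + 1 = 85, not a perfect square
y = 2: x² = 84·2² + 1 = 337, not a perfect square
y = 3: x² = 84·3² + 1 = 757, not a perfect square
... continuing the search (or via continued fractions) ...
y = 6: x² = 84·6² + 1 = 3025, x = 55 ✓

Verify: 55² - 84·6² = 3025 - 3024 = 1 ✓

x = 55, y = 6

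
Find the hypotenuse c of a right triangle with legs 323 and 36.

c² = a² + b² = 323² + 36² = 104329 + 1296 = 105625
c = 325

325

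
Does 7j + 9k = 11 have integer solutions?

Step 1: Compute gcd(7, 9).
gcd(7, 9) = 1

Step 2: Check divisibility.
Does 1 divide 11? 11 = 1 x 11, so yes.

By the theorem on linear Diophantine equations, 7j + 9k = 11 has integer solutions if and only if gcd(7, 9) divides 11. Since 1 | 11, solutions exist.

Yes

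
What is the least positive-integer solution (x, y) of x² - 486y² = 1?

We seek the smallest positive integers (x, y) with x² - 486y² = 1, i.e., x² = 486y² + 1.
Try successive y values:
y = 1: x² = 486·1² + 1 = 487, not a perfect square
y = 2: x² = 486·2² + 1 = 1945, not a perfect square
y = 3: x² = 486·3² + 1 = 4375, not a perfect square
... continuing the search (or via continued fractions) ...
y = 22: x² = 486·22² + 1 = 235225, x = 485 ✓

Verify: 485² - 486·22² = 235225 - 235224 = 1 ✓

x = 485, y = 22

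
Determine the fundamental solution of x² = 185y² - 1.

We need x² = 185y² - 1. Try successive y:
y = 1: x² = 185·1² - 1 = 184, not a perfect square
y = 2: x² = 185·2² - 1 = 739, not a perfect square
y = 3: x² = 185·3² - 1 = 1664, not a perfect square
...
y = 5: x² = 185·5² - 1 = 4624 = 68² ✓
Check: 68² - 185·5² = 4624 - 4625 = -1 ✓

x = 68, y = 5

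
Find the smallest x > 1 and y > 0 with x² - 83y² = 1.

We seek the smallest positive integers (x, y) with x² - 83y² = 1, i.e., x² = 83y² + 1.
Try successive y values:
y = 1: x² = 83·1² + 1 = 84, not a perfect square
y = 2: x² = 83·2² + 1 = 333, not a perfect square
y = 3: x² = 83·3² + 1 = 748, not a perfect square
... continuing the search (or via continued fractions) ...
y = 9: x² = 83·9² + 1 = 6724, x = 82 ✓

Verify: 82² - 83·9² = 6724 - 6723 = 1 ✓

x = 82, y = 9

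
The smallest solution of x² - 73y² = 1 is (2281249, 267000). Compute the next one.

Solutions to x² - Dy² = 1 are generated by powers of (x₀ + y₀√D).
The next solution satisfies x₁ + y₁√73 = (x₀ + y₀√73)², giving:
x₁ = x₀² + 73y₀² = 2281249² + 73·267000² = 5204097000001 + 5204097000000 = 10408194000001
y₁ = 2x₀y₀ = 2·2281249·267000 = 1218186966000

Verify: 10408194000001² - 73·1218186966000² = 108330502341656816388000001 - 108330502341656816388000000 = 1 ✓

x = 10408194000001, y = 1218186966000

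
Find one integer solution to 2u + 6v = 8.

Step 1: Check solvability.
gcd(2, 6) = 2
Since 2 divides 8, solutions exist.

Step 2: Apply extended Euclidean algorithm to find gcd.
We find integers such that 2*x0 + 6*y0 = 2

Step 3: Scale the particular solution.
Multiply by 8/2 = 4:
u = 4, v = 0

Step 4: Verify.
2*(4) + 6*(0) = 8 = 8 ✓

u = 4, v = 0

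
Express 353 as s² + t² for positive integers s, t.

We need to find integers s, t > 0 such that s² + t² = 353.
Trying s = 8: t² = 353 - 8² = 353 - 64 = 289
t = 17
Check: 8² + 17² = 64 + 289 = 353 ✓

353 = 8² + 17²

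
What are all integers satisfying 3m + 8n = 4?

Step 1: Compute gcd(3, 8) = 1.
Since 1 divides 4, solutions exist.

Step 2: Find a particular solution using extended Euclidean algorithm.
We get m₀ = 12, n₀ = -4.
Check: 3*12 + 8*-4 = 4 = 4 ✓

Step 3: Write the general solution.
m = 12 + (8/1)t = 12 + 8t
n = -4 - (3/1)t = -4 - 3t
for any integer t.

m = 12 + 8t, n = -4 - 3t for integer t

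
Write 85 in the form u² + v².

We need to find integers u, v > 0 such that u² + v² = 85.
Trying u = 2: v² = 85 - 2² = 85 - 4 = 81
v = 9
Check: 2² + 9² = 4 + 81 = 85 ✓

85 = 2² + 9²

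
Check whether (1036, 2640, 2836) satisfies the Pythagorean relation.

Compute a² + b²:
1036² + 2640² = 1073296 + 6969600 = 8042896
Compute c²:
2836² = 8042896
Since 8042896 = 8042896, it is a Pythagorean triple.

Yes, it is a Pythagorean triple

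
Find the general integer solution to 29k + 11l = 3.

Step 1: Compute gcd(29, 11) = 1.
Since 1 divides 3, solutions exist.

Step 2: Find a particular solution using extended Euclidean algorithm.
We get k₀ = -9, l₀ = 24.
Check: 29*-9 + 11*24 = 3 = 3 ✓

Step 3: Write the general solution.
k = -9 + (11/1)t = -9 + 11t
l = 24 - (29/1)t = 24 - 29t
for any integer t.

k = -9 + 11t, l = 24 - 29t for integer t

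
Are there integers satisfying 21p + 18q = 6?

Step 1: Compute gcd(21, 18).
gcd(21, 18) = 3

Step 2: Check divisibility.
Does 3 divide 6? 6 = 3 x 2, so yes.

By the theorem on linear Diophantine equations, 21p + 18q = 6 has integer solutions if and only if gcd(21, 18) divides 6. Since 3 | 6, solutions exist.

Yes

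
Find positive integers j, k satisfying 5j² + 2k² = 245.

Try small values of j and check whether (245 - 5j²)/2 is a perfect square.
j = 3: 5·3² = 45, so 2k² = 245 - 45 = 200, giving k² = 100, k = 10.
Check: 5·3² + 2·10² = 45 + 200 = 245 ✓

j = 3, k = 10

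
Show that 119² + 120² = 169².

Compute a² + b²:
119² + 120² = 14161 + 14400 = 28561
Compute c²:
169² = 28561
Since 28561 = 28561, it is a Pythagorean triple.

Yes, it is a Pythagorean triple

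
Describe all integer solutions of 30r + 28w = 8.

Step 1: Compute gcd(30, 28) = 2.
Since 2 divides 8, solutions exist.

Step 2: Find a particular solution using extended Euclidean algorithm.
We get r₀ = 4, w₀ = -4.
Check: 30*4 + 28*-4 = 8 = 8 ✓

Step 3: Write the general solution.
r = 4 + (28/2)t = 4 + 14t
w = -4 - (30/2)t = -4 - 15t
for any integer t.

r = 4 + 14t, w = -4 - 15t for integer t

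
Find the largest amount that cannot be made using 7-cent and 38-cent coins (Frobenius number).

For two coprime denominations a and b, the Frobenius number (largest value not representable as a non-negative combination) is ab - a - b.
Here gcd(7, 38) = 1, so they are coprime.
F(7, 38) = 7·38 - 7 - 38 = 266 - 45 = 221

221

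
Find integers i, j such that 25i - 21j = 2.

Step 1: Check solvability.
gcd(25, 21) = 1
Since 1 divides 2, solutions exist.

Step 2: Apply extended Euclidean algorithm to find gcd.
We find integers such that 25*x0 + 21*y0 = 1

Step 3: Scale the particular solution.
Multiply by 2/1 = 2:
i = -10, j = -12

Step 4: Verify.
25*(-10) - 21*(-12) = 2 = 2 ✓

i = -10, j = -12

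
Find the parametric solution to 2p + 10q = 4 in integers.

Step 1: Compute gcd(2, 10) = 2.
Since 2 divides 4, solutions exist.

Step 2: Find a particular solution using extended Euclidean algorithm.
We get p₀ = 2, q₀ = 0.
Check: 2*2 + 10*0 = 4 = 4 ✓

Step 3: Write the general solution.
p = 2 + (10/2)t = 2 + 5t
q = 0 - (2/2)t = 0 - 1t
for any integer t.

p = 2 + 5t, q = 0 - 1t for integer t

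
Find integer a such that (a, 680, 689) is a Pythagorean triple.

a² = c² - b² = 689² - 680² = 474721 - 462400 = 12321
a = sqrt(12321) = 111

111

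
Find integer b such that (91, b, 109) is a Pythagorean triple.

b² = c² - a² = 109² - 91² = 11881 - 8281 = 3600
b = sqrt(3600) = 60

60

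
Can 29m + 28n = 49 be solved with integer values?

Step 1: Compute gcd(29, 28).
gcd(29, 28) = 1

Step 2: Check divisibility.
Does 1 divide 49? 49 = 1 x 49, so yes.

By the theorem on linear Diophantine equations, 29m + 28n = 49 has integer solutions if and only if gcd(29, 28) divides 49. Since 1 | 49, solutions exist.

Yes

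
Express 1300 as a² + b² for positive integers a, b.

We need to find integers a, b > 0 such that a² + b² = 1300.
Trying a = 2: b² = 1300 - 2² = 1300 - 4 = 1296
b = 36
Check: 2² + 36² = 4 + 1296 = 1300 ✓

1300 = 2² + 36²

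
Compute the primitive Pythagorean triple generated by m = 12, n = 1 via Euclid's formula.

a = m² - n² = 144 - 1 = 143
b = 2mn = 2·12·1 = 24
c = m² + n² = 144 + 1 = 145
Verify: 143² + 24² = 20449 + 576 = 21025 = 145² ✓

(143, 24, 145)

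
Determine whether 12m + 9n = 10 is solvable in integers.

Step 1: Compute gcd(12, 9).
gcd(12, 9) = 3

Step 2: Check divisibility.
Does 3 divide 10? 10 = 3 x 3 + 1, so no.

By the theorem on linear Diophantine equations, 12m + 9n = 10 has integer solutions if and only if gcd(12, 9) divides 10. Since 3 does not divide 10, no solutions exist.

No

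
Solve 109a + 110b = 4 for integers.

Step 1: Check solvability.
gcd(109, 110) = 1
Since 1 divides 4, solutions exist.

Step 2: Apply extended Euclidean algorithm to find gcd.
We find integers such that 109*x0 + 110*y0 = 1

Step 3: Scale the particular solution.
Multiply by 4/1 = 4:
a = -4, b = 4

Step 4: Verify.
109*(-4) + 110*(4) = 4 = 4 ✓

a = -4, b = 4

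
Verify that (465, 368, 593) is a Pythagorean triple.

Compute a² + b² = 465² + 368² = 216225 + 135424 = 351649
Compute c² = 593² = 351649
Since 351649 = 351649, confirmed.

Yes, it is a Pythagorean triple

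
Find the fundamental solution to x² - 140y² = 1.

We seek the smallest positive integers (x, y) with x² - 140y² = 1, i.e., x² = 140y² + 1.
Try successive y values:
y = 1: x² = 140·1² + 1 = 141, not a perfect square
y = 2: x² = 140·2² + 1 = 561, not a perfect square
y = 3: x² = 140·3² + 1 = 1261, not a perfect square
... continuing the search (or via continued fractions) ...
y = 6: x² = 140·6² + 1 = 5041, x = 71 ✓

Verify: 71² - 140·6² = 5041 - 5040 = 1 ✓

x = 71, y = 6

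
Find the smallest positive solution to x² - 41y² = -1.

We need x² = 41y² - 1. Try successive y:
y = 1: x² = 41·1² - 1 = 40, not a perfect square
y = 2: x² = 41·2² - 1 = 163, not a perfect square
y = 3: x² = 41·3² - 1 = 368, not a perfect square
...
y = 5: x² = 41·5² - 1 = 1024 = 32² ✓
Check: 32² - 41·5² = 1024 - 1025 = -1 ✓

x = 32, y = 5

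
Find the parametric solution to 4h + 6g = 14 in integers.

Step 1: Compute gcd(4, 6) = 2.
Since 2 divides 14, solutions exist.

Step 2: Find a particular solution using extended Euclidean algorithm.
We get h₀ = -7, g₀ = 7.
Check: 4*-7 + 6*7 = 14 = 14 ✓

Step 3: Write the general solution.
h = -7 + (6/2)t = -7 + 3t
g = 7 - (4/2)t = 7 - 2t
for any integer t.

h = -7 + 3t, g = 7 - 2t for integer t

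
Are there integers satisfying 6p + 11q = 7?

Step 1: Compute gcd(6, 11).
gcd(6, 11) = 1

Step 2: Check divisibility.
Does 1 divide 7? 7 = 1 x 7, so yes.

By the theorem on linear Diophantine equations, 6p + 11q = 7 has integer solutions if and only if gcd(6, 11) divides 7. Since 1 | 7, solutions exist.

Yes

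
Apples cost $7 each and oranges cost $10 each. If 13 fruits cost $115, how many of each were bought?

Let a = apples, o = oranges.
a + o = 13
7a + 10o = 115
Substitute o = 13 - a:
7a + 10(13 - a) = 115
(7 - 10)a = 115 - 130
-3a = -15
a = 5, o = 13 - 5 = 8

Apples: 5, Oranges: 8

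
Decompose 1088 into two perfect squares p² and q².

We need to find integers p, q > 0 such that p² + q² = 1088.
Trying p = 8: q² = 1088 - 8² = 1088 - 64 = 1024
q = 32
Check: 8² + 32² = 64 + 1024 = 1088 ✓

1088 = 8² + 32²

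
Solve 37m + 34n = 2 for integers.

Step 1: Check solvability.
gcd(37, 34) = 1
Since 1 divides 2, solutions exist.

Step 2: Apply extended Euclidean algorithm to find gcd.
We find integers such that 37*x0 + 34*y0 = 1

Step 3: Scale the particular solution.
Multiply by 2/1 = 2:
m = -22, n = 24

Step 4: Verify.
37*(-22) + 34*(24) = 2 = 2 ✓

m = -22, n = 24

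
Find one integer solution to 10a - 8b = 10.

Step 1: Check solvability.
gcd(10, 8) = 2
Since 2 divides 10, solutions exist.

Step 2: Apply extended Euclidean algorithm to find gcd.
We find integers such that 10*x0 + 8*y0 = 2

Step 3: Scale the particular solution.
Multiply by 10/2 = 5:
a = 5, b = 5

Step 4: Verify.
10*(5) - 8*(5) = 10 = 10 ✓

a = 5, b = 5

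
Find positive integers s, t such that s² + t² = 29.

Search for s with 29 - s² a perfect square.
s = 2: 29 - 2² = 29 - 4 = 25 = 5² ✓
So s = 2, t = 5.

s = 2, t = 5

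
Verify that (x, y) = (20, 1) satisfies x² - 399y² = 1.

Compute x² = 20² = 400
Compute 399y² = 399·1² = 399·1 = 399
x² - 399y² = 400 - 399 = 1
Since this equals 1, (20, 1) is a solution.

Yes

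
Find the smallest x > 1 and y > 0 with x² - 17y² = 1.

We seek the smallest positive integers (x, y) with x² - 17y² = 1, i.e., x² = 17y² + 1.
Try successive y values:
y = 1: x² = 17·1² + 1 = 18, not a perfect square
y = 2: x² = 17·2² + 1 = 69, not a perfect square
y = 3: x² = 17·3² + 1 = 154, not a perfect square
... continuing the search (or via continued fractions) ...
y = 8: x² = 17·8² + 1 = 1089, x = 33 ✓

Verify: 33² - 17·8² = 1089 - 1088 = 1 ✓

x = 33, y = 8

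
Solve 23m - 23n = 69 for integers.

Step 1: Check solvability.
gcd(23, 23) = 23
Since 23 divides 69, solutions exist.

Step 2: Apply extended Euclidean algorithm to find gcd.
We find integers such that 23*x0 + 23*y0 = 23

Step 3: Scale the particular solution.
Multiply by 69/23 = 3:
m = 0, n = -3

Step 4: Verify.
23*(0) - 23*(-3) = 69 = 69 ✓

m = 0, n = -3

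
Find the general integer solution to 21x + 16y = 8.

Step 1: Compute gcd(21, 16) = 1.
Since 1 divides 8, solutions exist.

Step 2: Find a particular solution using extended Euclidean algorithm.
We get x₀ = -24, y₀ = 32.
Check: 21*-24 + 16*32 = 8 = 8 ✓

Step 3: Write the general solution.
x = -24 + (16/1)t = -24 + 16t
y = 32 - (21/1)t = 32 - 21t
for any integer t.

x = -24 + 16t, y = 32 - 21t for integer t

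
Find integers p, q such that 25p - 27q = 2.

Step 1: Check solvability.
gcd(25, 27) = 1
Since 1 divides 2, solutions exist.

Step 2: Apply extended Euclidean algorithm to find gcd.
We find integers such that 25*x0 + 27*y0 = 1

Step 3: Scale the particular solution.
Multiply by 2/1 = 2:
p = 26, q = 24

Step 4: Verify.
25*(26) - 27*(24) = 2 = 2 ✓

p = 26, q = 24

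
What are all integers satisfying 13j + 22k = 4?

Step 1: Compute gcd(13, 22) = 1.
Since 1 divides 4, solutions exist.

Step 2: Find a particular solution using extended Euclidean algorithm.
We get j₀ = -20, k₀ = 12.
Check: 13*-20 + 22*12 = 4 = 4 ✓

Step 3: Write the general solution.
j = -20 + (22/1)t = -20 + 22t
k = 12 - (13/1)t = 12 - 13t
for any integer t.

j = -20 + 22t, k = 12 - 13t for integer t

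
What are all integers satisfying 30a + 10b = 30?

Step 1: Compute gcd(30, 10) = 10.
Since 10 divides 30, solutions exist.

Step 2: Find a particular solution using extended Euclidean algorithm.
We get a₀ = 0, b₀ = 3.
Check: 30*0 + 10*3 = 30 = 30 ✓

Step 3: Write the general solution.
a = 0 + (10/10)t = 0 + 1t
b = 3 - (30/10)t = 3 - 3t
for any integer t.

a = 0 + 1t, b = 3 - 3t for integer t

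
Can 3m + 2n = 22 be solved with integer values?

Step 1: Compute gcd(3, 2).
gcd(3, 2) = 1

Step 2: Check divisibility.
Does 1 divide 22? 22 = 1 x 22, so yes.

By the theorem on linear Diophantine equations, 3m + 2n = 22 has integer solutions if and only if gcd(3, 2) divides 22. Since 1 | 22, solutions exist.

Yes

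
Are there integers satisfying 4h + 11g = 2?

Step 1: Compute gcd(4, 11).
gcd(4, 11) = 1

Step 2: Check divisibility.
Does 1 divide 2? 2 = 1 x 2, so yes.

By the theorem on linear Diophantine equations, 4h + 11g = 2 has integer solutions if and only if gcd(4, 11) divides 2. Since 1 | 2, solutions exist.

Yes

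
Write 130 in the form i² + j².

We need to find integers i, j > 0 such that i² + j² = 130.
Trying i = 3: j² = 130 - 3² = 130 - 9 = 121
j = 11
Check: 3² + 11² = 9 + 121 = 130 ✓

130 = 3² + 11²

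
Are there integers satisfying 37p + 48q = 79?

Step 1: Compute gcd(37, 48).
gcd(37, 48) = 1

Step 2: Check divisibility.
Does 1 divide 79? 79 = 1 x 79, so yes.

By the theorem on linear Diophantine equations, 37p + 48q = 79 has integer solutions if and only if gcd(37, 48) divides 79. Since 1 | 79, solutions exist.

Yes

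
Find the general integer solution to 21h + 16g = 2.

Step 1: Compute gcd(21, 16) = 1.
Since 1 divides 2, solutions exist.

Step 2: Find a particular solution using extended Euclidean algorithm.
We get h₀ = -6, g₀ = 8.
Check: 21*-6 + 16*8 = 2 = 2 ✓

Step 3: Write the general solution.
h = -6 + (16/1)t = -6 + 16t
g = 8 - (21/1)t = 8 - 21t
for any integer t.

h = -6 + 16t, g = 8 - 21t for integer t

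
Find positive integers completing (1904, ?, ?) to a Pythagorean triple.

We need the other leg and hypotenuse such that 1904² + x² = c².
Take x = 372, c = 1940: 1904² + 372² = 3625216 + 138384 = 3763600 = 1940² ✓
Triple: (372, 1904, 1940)

(372, 1904, 1940)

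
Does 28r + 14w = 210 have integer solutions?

Step 1: Compute gcd(28, 14).
gcd(28, 14) = 14

Step 2: Check divisibility.
Does 14 divide 210? 210 = 14 x 15, so yes.

By the theorem on linear Diophantine equations, 28r + 14w = 210 has integer solutions if and only if gcd(28, 14) divides 210. Since 14 | 210, solutions exist.

Yes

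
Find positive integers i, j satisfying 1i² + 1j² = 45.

Try small values of i and check whether (45 - 1i²)/1 is a perfect square.
i = 3: 1·3² = 9, so 1j² = 45 - 9 = 36, giving j² = 36, j = 6.
Check: 1·3² + 1·6² = 9 + 36 = 45 ✓

i = 3, j = 6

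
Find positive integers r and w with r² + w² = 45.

We need to find integers r, w > 0 such that r² + w² = 45.
Trying r = 3: w² = 45 - 3² = 45 - 9 = 36
w = 6
Check: 3² + 6² = 9 + 36 = 45 ✓

45 = 3² + 6²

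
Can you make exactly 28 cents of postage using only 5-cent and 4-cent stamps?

We need non-negative x, y with 5x + 4y = 28.
gcd(5, 4) = 1 divides 28, so integer solutions exist.
Search for a non-negative one: x = 0 gives 4y = 28 - 0 = 28, so y = 7.
Check: 5·0 + 4·7 = 28 ✓

Yes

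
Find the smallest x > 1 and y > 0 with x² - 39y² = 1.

We seek the smallest positive integers (x, y) with x² - 39y² = 1, i.e., x² = 39y² + 1.
Try successive y values:
y = 1: x² = 39·1² + 1 = 40, not a perfect square
y = 2: x² = 39·2² + 1 = 157, not a perfect square
y = 3: x² = 39·3² + 1 = 352, not a perfect square
... continuing the search (or via continued fractions) ...
y = 4: x² = 39·4² + 1 = 625, x = 25 ✓

Verify: 25² - 39·4² = 625 - 624 = 1 ✓

x = 25, y = 4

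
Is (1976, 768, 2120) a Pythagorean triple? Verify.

Compute a² + b² = 1976² + 768² = 3904576 + 589824 = 4494400
Compute c² = 2120² = 4494400
Since 4494400 = 4494400, confirmed.

Yes, it is a Pythagorean triple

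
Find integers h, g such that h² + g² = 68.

We need to find integers h, g > 0 such that h² + g² = 68.
Trying h = 2: g² = 68 - 2² = 68 - 4 = 64
g = 8
Check: 2² + 8² = 4 + 64 = 68 ✓

68 = 2² + 8²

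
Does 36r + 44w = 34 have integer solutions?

Step 1: Compute gcd(36, 44).
gcd(36, 44) = 4

Step 2: Check divisibility.
Does 4 divide 34? 34 = 4 x 8 + 2, so no.

By the theorem on linear Diophantine equations, 36r + 44w = 34 has integer solutions if and only if gcd(36, 44) divides 34. Since 4 does not divide 34, no solutions exist.

No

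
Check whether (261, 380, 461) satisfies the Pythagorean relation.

Compute a² + b²:
261² + 380² = 68121 + 144400 = 212521
Compute c²:
461² = 212521
Since 212521 = 212521, it is a Pythagorean triple.

Yes, it is a Pythagorean triple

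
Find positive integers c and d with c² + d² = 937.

We need to find integers c, d > 0 such that c² + d² = 937.
Trying c = 19: d² = 937 - 19² = 937 - 361 = 576
d = 24
Check: 19² + 24² = 361 + 576 = 937 ✓

937 = 19² + 24²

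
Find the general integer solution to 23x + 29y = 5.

Step 1: Compute gcd(23, 29) = 1.
Since 1 divides 5, solutions exist.

Step 2: Find a particular solution using extended Euclidean algorithm.
We get x₀ = -25, y₀ = 20.
Check: 23*-25 + 29*20 = 5 = 5 ✓

Step 3: Write the general solution.
x = -25 + (29/1)t = -25 + 29t
y = 20 - (23/1)t = 20 - 23t
for any integer t.

x = -25 + 29t, y = 20 - 23t for integer t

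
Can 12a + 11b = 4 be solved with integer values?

Step 1: Compute gcd(12, 11).
gcd(12, 11) = 1

Step 2: Check divisibility.
Does 1 divide 4? 4 = 1 x 4, so yes.

By the theorem on linear Diophantine equations, 12a + 11b = 4 has integer solutions if and only if gcd(12, 11) divides 4. Since 1 | 4, solutions exist.

Yes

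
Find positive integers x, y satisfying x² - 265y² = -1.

We need x² = 265y² - 1. Try successive y:
y = 1: x² = 265·1² - 1 = 264, not a perfect square
y = 2: x² = 265·2² - 1 = 1059, not a perfect square
y = 3: x² = 265·3² - 1 = 2384, not a perfect square
...
y = 373: x² = 265·373² - 1 = 36869184 = 6072² ✓
Check: 6072² - 265·373² = 36869184 - 36869185 = -1 ✓

x = 6072, y = 373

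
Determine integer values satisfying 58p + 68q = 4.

Step 1: Check solvability.
gcd(58, 68) = 2
Since 2 divides 4, solutions exist.

Step 2: Apply extended Euclidean algorithm to find gcd.
We find integers such that 58*x0 + 68*y0 = 2

Step 3: Scale the particular solution.
Multiply by 4/2 = 2:
p = -14, q = 12

Step 4: Verify.
58*(-14) + 68*(12) = 4 = 4 ✓

p = -14, q = 12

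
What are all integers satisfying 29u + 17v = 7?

Step 1: Compute gcd(29, 17) = 1.
Since 1 divides 7, solutions exist.

Step 2: Find a particular solution using extended Euclidean algorithm.
We get u₀ = -49, v₀ = 84.
Check: 29*-49 + 17*84 = 7 = 7 ✓

Step 3: Write the general solution.
u = -49 + (17/1)t = -49 + 17t
v = 84 - (29/1)t = 84 - 29t
for any integer t.

u = -49 + 17t, v = 84 - 29t for integer t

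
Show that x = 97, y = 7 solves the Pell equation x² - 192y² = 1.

Compute x² = 97² = 9409
Compute 192y² = 192·7² = 192·49 = 9408
x² - 192y² = 9409 - 9408 = 1
Since this equals 1, (97, 7) is a solution.

Yes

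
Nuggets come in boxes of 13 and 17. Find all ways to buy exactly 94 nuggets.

We need non-negative integers (x, y) with 13x + 17y = 94.
For each x in 0..7, check if 94 - 13x is a non-negative multiple of 17.
x = 2: 17y = 68, y = 4 ✓

(2 boxes of 13, 4 boxes of 17)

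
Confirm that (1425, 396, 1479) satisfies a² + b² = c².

Compute a² + b² = 1425² + 396² = 2030625 + 156816 = 2187441
Compute c² = 1479² = 2187441
Since 2187441 = 2187441, confirmed.

Yes, it is a Pythagorean triple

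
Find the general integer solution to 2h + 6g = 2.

Step 1: Compute gcd(2, 6) = 2.
Since 2 divides 2, solutions exist.

Step 2: Find a particular solution using extended Euclidean algorithm.
We get h₀ = 1, g₀ = 0.
Check: 2*1 + 6*0 = 2 = 2 ✓

Step 3: Write the general solution.
h = 1 + (6/2)t = 1 + 3t
g = 0 - (2/2)t = 0 - 1t
for any integer t.

h = 1 + 3t, g = 0 - 1t for integer t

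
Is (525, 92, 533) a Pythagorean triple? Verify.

Compute a² + b² = 525² + 92² = 275625 + 8464 = 284089
Compute c² = 533² = 284089
Since 284089 = 284089, confirmed.

Yes, it is a Pythagorean triple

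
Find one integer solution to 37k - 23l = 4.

Step 1: Check solvability.
gcd(37, 23) = 1
Since 1 divides 4, solutions exist.

Step 2: Apply extended Euclidean algorithm to find gcd.
We find integers such that 37*x0 + 23*y0 = 1

Step 3: Scale the particular solution.
Multiply by 4/1 = 4:
k = 20, l = 32

Step 4: Verify.
37*(20) - 23*(32) = 4 = 4 ✓

k = 20, l = 32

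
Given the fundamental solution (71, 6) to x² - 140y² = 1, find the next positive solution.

Solutions to x² - Dy² = 1 are generated by powers of (x₀ + y₀√D).
The next solution satisfies x₁ + y₁√140 = (x₀ + y₀√140)², giving:
x₁ = x₀² + 140y₀² = 71² + 140·6² = 5041 + 5040 = 10081
y₁ = 2x₀y₀ = 2·71·6 = 852

Verify: 10081² - 140·852² = 101626561 - 101626560 = 1 ✓

x = 10081, y = 852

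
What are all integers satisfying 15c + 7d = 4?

Step 1: Compute gcd(15, 7) = 1.
Since 1 divides 4, solutions exist.

Step 2: Find a particular solution using extended Euclidean algorithm.
We get c₀ = 4, d₀ = -8.
Check: 15*4 + 7*-8 = 4 = 4 ✓

Step 3: Write the general solution.
c = 4 + (7/1)t = 4 + 7t
d = -8 - (15/1)t = -8 - 15t
for any integer t.

c = 4 + 7t, d = -8 - 15t for integer t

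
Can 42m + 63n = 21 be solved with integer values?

Step 1: Compute gcd(42, 63).
gcd(42, 63) = 21

Step 2: Check divisibility.
Does 21 divide 21? 21 = 21 x 1, so yes.

By the theorem on linear Diophantine equations, 42m + 63n = 21 has integer solutions if and only if gcd(42, 63) divides 21. Since 21 | 21, solutions exist.

Yes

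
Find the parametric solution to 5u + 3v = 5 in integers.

Step 1: Compute gcd(5, 3) = 1.
Since 1 divides 5, solutions exist.

Step 2: Find a particular solution using extended Euclidean algorithm.
We get u₀ = -5, v₀ = 10.
Check: 5*-5 + 3*10 = 5 = 5 ✓

Step 3: Write the general solution.
u = -5 + (3/1)t = -5 + 3t
v = 10 - (5/1)t = 10 - 5t
for any integer t.

u = -5 + 3t, v = 10 - 5t for integer t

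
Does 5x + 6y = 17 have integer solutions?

Step 1: Compute gcd(5, 6).
gcd(5, 6) = 1

Step 2: Check divisibility.
Does 1 divide 17? 17 = 1 x 17, so yes.

By the theorem on linear Diophantine equations, 5x + 6y = 17 has integer solutions if and only if gcd(5, 6) divides 17. Since 1 | 17, solutions exist.

Yes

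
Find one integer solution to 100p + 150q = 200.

Step 1: Check solvability.
gcd(100, 150) = 50
Since 50 divides 200, solutions exist.

Step 2: Apply extended Euclidean algorithm to find gcd.
We find integers such that 100*x0 + 150*y0 = 50

Step 3: Scale the particular solution.
Multiply by 200/50 = 4:
p = -4, q = 4

Step 4: Verify.
100*(-4) + 150*(4) = 200 = 200 ✓

p = -4, q = 4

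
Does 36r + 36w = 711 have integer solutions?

Step 1: Compute gcd(36, 36).
gcd(36, 36) = 36

Step 2: Check divisibility.
Does 36 divide 711? 711 = 36 x 19 + 27, so no.

By the theorem on linear Diophantine equations, 36r + 36w = 711 has integer solutions if and only if gcd(36, 36) divides 711. Since 36 does not divide 711, no solutions exist.

No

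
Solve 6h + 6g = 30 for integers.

Step 1: Check solvability.
gcd(6, 6) = 6
Since 6 divides 30, solutions exist.

Step 2: Apply extended Euclidean algorithm to find gcd.
We find integers such that 6*x0 + 6*y0 = 6

Step 3: Scale the particular solution.
Multiply by 30/6 = 5:
h = 0, g = 5

Step 4: Verify.
6*(0) + 6*(5) = 30 = 30 ✓

h = 0, g = 5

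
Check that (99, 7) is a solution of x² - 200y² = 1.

Compute x² = 99² = 9801
Compute 200y² = 200·7² = 200·49 = 9800
x² - 200y² = 9801 - 9800 = 1
Since this equals 1, (99, 7) is a solution.

Yes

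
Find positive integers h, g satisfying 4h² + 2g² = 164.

Try small values of h and check whether (164 - 4h²)/2 is a perfect square.
h = 3: 4·3² = 36, so 2g² = 164 - 36 = 128, giving g² = 64, g = 8.
Check: 4·3² + 2·8² = 36 + 128 = 164 ✓

h = 3, g = 8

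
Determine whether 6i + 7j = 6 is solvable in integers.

Step 1: Compute gcd(6, 7).
gcd(6, 7) = 1

Step 2: Check divisibility.
Does 1 divide 6? 6 = 1 x 6, so yes.

By the theorem on linear Diophantine equations, 6i + 7j = 6 has integer solutions if and only if gcd(6, 7) divides 6. Since 1 | 6, solutions exist.

Yes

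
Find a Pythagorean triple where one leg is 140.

We need the other leg and hypotenuse such that 140² + x² = c².
Take x = 2448, c = 2452: 140² + 2448² = 19600 + 5992704 = 6012304 = 2452² ✓
Triple: (140, 2448, 2452)

(140, 2448, 2452)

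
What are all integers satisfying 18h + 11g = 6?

Step 1: Compute gcd(18, 11) = 1.
Since 1 divides 6, solutions exist.

Step 2: Find a particular solution using extended Euclidean algorithm.
We get h₀ = -18, g₀ = 30.
Check: 18*-18 + 11*30 = 6 = 6 ✓

Step 3: Write the general solution.
h = -18 + (11/1)t = -18 + 11t
g = 30 - (18/1)t = 30 - 18t
for any integer t.

h = -18 + 11t, g = 30 - 18t for integer t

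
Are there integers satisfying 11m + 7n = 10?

Step 1: Compute gcd(11, 7).
gcd(11, 7) = 1

Step 2: Check divisibility.
Does 1 divide 10? 10 = 1 x 10, so yes.

By the theorem on linear Diophantine equations, 11m + 7n = 10 has integer solutions if and only if gcd(11, 7) divides 10. Since 1 | 10, solutions exist.

Yes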